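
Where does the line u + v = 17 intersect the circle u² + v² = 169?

Express v = −u + 17 and substitute into the circle:
2u² − 34u + 120 = 0  ⟹  u² − 17u + 60 = 0
u = 12 or u = 5, giving (12, 5) and (5, 12).

(5, 12) and (12, 5)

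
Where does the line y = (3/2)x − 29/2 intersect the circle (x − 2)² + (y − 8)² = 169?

(7, −4) and (15, 8)

From the line, y = (−29 + 3x)/2. Substituting:
13x² − 286x + 1365 = 0  ⟹  x² − 22x + 105 = 0
x = 15 or x = 7, giving (15, 8) and (7, −4).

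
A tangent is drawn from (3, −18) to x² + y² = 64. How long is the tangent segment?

With centre O = (0, 0), |OP|² = 333 and r² = 64.
By the tangent–radius right angle, tangent length = √(|PO|² − r²) = √269.

√269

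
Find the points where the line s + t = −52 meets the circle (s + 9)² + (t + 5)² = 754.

Substitute t = −s − 52:
2s² + 112s + 1536 = 0  ⟹  s² + 56s + 768 = 0
s = −24 or s = −32, giving (−24, −28) and (−32, −20).

(−32, −20) and (−24, −28)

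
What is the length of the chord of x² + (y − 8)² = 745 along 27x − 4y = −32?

2√745

From the line, y = (32 + 27x)/4. Substituting:
745x² − 11920 = 0  ⟹  x² − 16 = 0
x = 4 or x = −4, giving (4, 35) and (−4, −19).
|(4, 35) − (−4, −19)| = √((8)² + (54)²) = 2√745.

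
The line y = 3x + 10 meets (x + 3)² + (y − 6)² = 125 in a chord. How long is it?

7√10

Centre (−3, 6), r² = 125. Perpendicular distance d from centre to line = |−5| / √10 = 5/√10.
Chord = 2√(r² − d²) = 2·√(245/2) = 7√10.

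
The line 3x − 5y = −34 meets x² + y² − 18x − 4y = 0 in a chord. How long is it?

Express y = (34 + 3x)/5 and substitute into the circle:
34x² − 306x + 476 = 0  ⟹  x² − 9x + 14 = 0
x = 7 or x = 2, giving (7, 11) and (2, 8).
Chord length = distance between (7, 11) and (2, 8) = √34 = √34.

√34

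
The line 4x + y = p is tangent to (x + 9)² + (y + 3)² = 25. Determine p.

Tangency holds when the distance from the centre (−9, −3) to the line equals the radius 5:
|4·(−9) + 1·(−3) − p| / √17 = 5
|p − (−39)| = 5√17.

p = −39 ± 5√17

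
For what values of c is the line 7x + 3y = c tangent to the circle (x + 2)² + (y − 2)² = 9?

c = −8 ± 3√58

For a tangent, require d(centre, line) = r = 3.
|7·(−2) + 3·2 − c| / √58 = 3
|c − (−8)| = 3√58.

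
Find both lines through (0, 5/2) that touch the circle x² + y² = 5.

A line y − (5/2) = m(x − (0)) is tangent when its distance from (0, 0) is √5:
(0m − (−5/2))² = 5(m² + 1)
4m² − 1 = 0, so m = 1/2 or m = −1/2.
With m = 1/2: x − 2y = −5. With m = −1/2: x + 2y = 5.

x − 2y = −5 and x + 2y = 5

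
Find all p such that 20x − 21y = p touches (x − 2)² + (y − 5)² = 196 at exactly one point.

The line touches the circle iff its distance from (2, 5) is 14:
|20·2 − 21·5 − p| / √841 = 14
|p − (−65)| = 14·29, so p = 341 or p = −471.

p = −471 or p = 341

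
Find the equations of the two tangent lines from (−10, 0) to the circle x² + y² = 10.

x − 3y = −10 and x + 3y = −10

Write the tangent as mx − y + (0 − m·(−10)) = 0 and set its distance from the centre to √10:
[m·(10) − (0)]² = 10(m² + 1)
9m² − 1 = 0, so m = 1/3 or m = −1/3.
With m = 1/3: x − 3y = −10. With m = −1/3: x + 3y = −10.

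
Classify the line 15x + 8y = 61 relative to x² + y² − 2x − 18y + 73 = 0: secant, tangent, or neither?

Substituting the line into the circle gives 289x² + 202x − 391 = 0.
Discriminant = (202)² − 4·289·(−391) = 492800 > 0.
Two real roots: the line is a secant.

secant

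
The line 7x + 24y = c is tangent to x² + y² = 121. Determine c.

c = −275 or c = 275

For a tangent, require d(centre, line) = r = 11.
|7·0 + 24·0 − c| / √625 = 11
|c| = 11·25, so c = 275 or c = −275.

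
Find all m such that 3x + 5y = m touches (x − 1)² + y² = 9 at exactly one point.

m = 3 ± 3√34

The line touches the circle iff its distance from (1, 0) is 3:
|3·1 + 5·0 − m| / √34 = 3
|m − (3)| = 3√34.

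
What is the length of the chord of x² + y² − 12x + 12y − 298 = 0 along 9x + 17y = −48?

The distance from (6, −6) to the line is 0/√370, and r² = 370.
Chord = 2√(r² − d²) = 2·√(370) = 2√370.

2√370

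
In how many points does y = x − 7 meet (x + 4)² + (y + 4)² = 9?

Substituting the line into the circle gives 2x² + 2x + 16 = 0.
Discriminant = (2)² − 4·2·(16) = −124 < 0.
No real roots: the line does not meet the circle.

0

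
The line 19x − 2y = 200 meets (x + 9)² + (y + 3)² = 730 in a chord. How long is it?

2√365

Centre (−9, −3), r² = 730. Perpendicular distance d from centre to line = |−365| / √365 = 365/√365.
Half the chord is √(r² − d²) = √(365), so the full chord is 2√365.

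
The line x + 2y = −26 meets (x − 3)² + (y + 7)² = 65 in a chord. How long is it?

The distance from (3, −7) to the line is 15/√5, and r² = 65.
Chord = 2√(r² − d²) = 2·√(20) = 4√5.

4√5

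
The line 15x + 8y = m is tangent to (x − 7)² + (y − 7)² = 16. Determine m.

For a tangent, require d(centre, line) = r = 4.
|15·7 + 8·7 − m| / √289 = 4
|m − (161)| = 4·17, so m = 229 or m = 93.

m = 93 or m = 229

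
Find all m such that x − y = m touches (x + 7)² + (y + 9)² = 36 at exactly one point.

m = 2 ± 6√2

For a tangent, require d(centre, line) = r = 6.
|1·(−7) − 1·(−9) − m| / √2 = 6
|m − (2)| = 6√2.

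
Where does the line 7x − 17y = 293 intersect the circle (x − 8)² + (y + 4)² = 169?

(3, −16) and (20, −9)

Substitute y = (−293 + 7x)/17:
338x² − 7774x + 20280 = 0  ⟹  x² − 23x + 60 = 0
x = 20 or x = 3, giving (20, −9) and (3, −16).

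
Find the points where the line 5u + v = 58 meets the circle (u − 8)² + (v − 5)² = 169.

(8, 18) and (13, −7)

From the line, v = −5u + 58. Substituting:
26u² − 546u + 2704 = 0  ⟹  u² − 21u + 104 = 0
u = 13 or u = 8, giving (13, −7) and (8, 18).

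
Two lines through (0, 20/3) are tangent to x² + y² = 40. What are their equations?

Write the tangent as mx − y + (20/3 − m·(0)) = 0 and set its distance from the centre to 2√10:
(0m − (−20/3))² = 40(m² + 1)
9m² − 1 = 0, so m = 1/3 or m = −1/3.
Through (0, 20/3) these give x − 3y = −20 and x + 3y = 20.

x − 3y = −20 and x + 3y = 20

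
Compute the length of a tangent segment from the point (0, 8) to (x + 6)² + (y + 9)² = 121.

Centre (−6, −9), r² = 121. |PO|² = (6)² + (17)² = 325.
The tangent meets the radius at right angles, so tangent² = |PO|² − r² = 325 − 121 = 204.

2√51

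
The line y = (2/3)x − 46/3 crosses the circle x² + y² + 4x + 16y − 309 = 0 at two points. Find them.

Substitute y = (−46 + 2x)/3:
13x² − 52x − 2873 = 0  ⟹  x² − 4x − 221 = 0
x = 17 or x = −13, giving (17, −4) and (−13, −24).

(−13, −24) and (17, −4)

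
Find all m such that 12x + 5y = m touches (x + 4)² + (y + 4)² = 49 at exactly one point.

m = −159 or m = 23

The line touches the circle iff its distance from (−4, −4) is 7:
|12·(−4) + 5·(−4) − m| / √169 = 7
|m − (−68)| = 7·13, so m = 23 or m = −159.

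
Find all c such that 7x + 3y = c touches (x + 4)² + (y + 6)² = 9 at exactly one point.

c = −46 ± 3√58

Tangency holds when the distance from the centre (−4, −6) to the line equals the radius 3:
|7·(−4) + 3·(−6) − c| / √58 = 3
|c − (−46)| = 3√58.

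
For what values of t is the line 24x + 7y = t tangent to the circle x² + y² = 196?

The line touches the circle iff its distance from (0, 0) is 14:
|24·0 + 7·0 − t| / √625 = 14
|t| = 14·25, so t = 350 or t = −350.

t = −350 or t = 350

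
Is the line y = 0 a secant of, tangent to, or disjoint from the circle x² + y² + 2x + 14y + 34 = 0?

disjoint

Substituting the line into the circle gives x² + 2x + 34 = 0.
Δ = 4 − 136 = −132.
No real roots: the line does not meet the circle.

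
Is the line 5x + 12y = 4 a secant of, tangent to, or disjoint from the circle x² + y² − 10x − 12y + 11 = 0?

disjoint

Substituting the line into the circle gives 169x² − 760x + 1024 = 0.
Discriminant = (−760)² − 4·169·(1024) = −114624 < 0.
No real roots: the line does not meet the circle.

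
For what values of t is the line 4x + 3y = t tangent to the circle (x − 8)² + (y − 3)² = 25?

For a tangent, require d(centre, line) = r = 5.
|4·8 + 3·3 − t| / √25 = 5
|t − (41)| = 5·5, so t = 66 or t = 16.

t = 16 or t = 66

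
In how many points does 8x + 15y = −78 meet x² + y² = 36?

2

Substituting the line into the circle gives 289x² + 1248x − 2016 = 0.
Discriminant = (1248)² − 4·289·(−2016) = 3888000 > 0.
Two real roots: the line is a secant.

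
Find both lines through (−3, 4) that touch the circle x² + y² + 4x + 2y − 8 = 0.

A line y − (4) = m(x − (−3)) is tangent when its distance from (−2, −1) is √13:
(1m − (−5))² = 13(m² + 1)
6m² − 5m − 6 = 0, so m = −2/3 or m = 3/2.
Through (−3, 4) these give 2x + 3y = 6 and 3x − 2y = −17.

2x + 3y = 6 and 3x − 2y = −17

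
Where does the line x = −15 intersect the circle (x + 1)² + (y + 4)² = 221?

The line gives x = −15. Substituting into the circle:
y² + 8y − 9 = 0
y = 1 or y = −9, giving (−15, 1) and (−15, −9).

(−15, −9) and (−15, 1)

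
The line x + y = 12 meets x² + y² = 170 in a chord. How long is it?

14√2

The distance from (0, 0) to the line is 12/√2, and r² = 170.
Half the chord is √(r² − d²) = √(98), so the full chord is 14√2.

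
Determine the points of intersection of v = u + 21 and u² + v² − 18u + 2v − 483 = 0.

(−13, 8) and (0, 21)

From the line, v = u + 21. Substituting:
2u² + 26u = 0  ⟹  u² + 13u = 0
u = 0 or u = −13, giving (0, 21) and (−13, 8).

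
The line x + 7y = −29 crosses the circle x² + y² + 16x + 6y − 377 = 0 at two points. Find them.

(−29, 0) and (13, −6)

Express y = (−29 − x)/7 and substitute into the circle:
50x² + 800x − 18850 = 0  ⟹  x² + 16x − 377 = 0
x = 13 or x = −29, giving (13, −6) and (−29, 0).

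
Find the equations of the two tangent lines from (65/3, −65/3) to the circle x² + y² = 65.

Let a tangent through (65/3, −65/3) have slope m. Its distance from (0, 0) must equal √65:
[m·(−65/3) − (65/3)]² = 65(m² + 1)
28m² + 65m + 28 = 0, so m = −4/7 or m = −7/4.
With m = −4/7: 4x + 7y = −65. With m = −7/4: 7x + 4y = 65.

4x + 7y = −65 and 7x + 4y = 65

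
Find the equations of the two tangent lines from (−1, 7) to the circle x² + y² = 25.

3x + 4y = 25 and 4x − 3y = −25

Let a tangent through (−1, 7) have slope m. Its distance from (0, 0) must equal 5:
[m·(1) − (−7)]² = 25(m² + 1)
12m² − 7m − 12 = 0, so m = −3/4 or m = 4/3.
With m = −3/4: 3x + 4y = 25. With m = 4/3: 4x − 3y = −25.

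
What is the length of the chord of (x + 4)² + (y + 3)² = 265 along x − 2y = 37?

4√5

The distance from (−4, −3) to the line is 35/√5, and r² = 265.
Half the chord is √(r² − d²) = √(20), so the full chord is 4√5.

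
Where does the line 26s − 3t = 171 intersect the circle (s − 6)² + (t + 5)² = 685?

Express t = (−171 + 26s)/3 and substitute into the circle:
685s² − 8220s + 18495 = 0  ⟹  s² − 12s + 27 = 0
s = 9 or s = 3, giving (9, 21) and (3, −31).

(3, −31) and (9, 21)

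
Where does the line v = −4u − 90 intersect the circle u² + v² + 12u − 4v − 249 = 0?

(−23, 2) and (−21, −6)

Substitute v = −4u − 90:
17u² + 748u + 8211 = 0  ⟹  u² + 44u + 483 = 0
u = −21 or u = −23, giving (−21, −6) and (−23, 2).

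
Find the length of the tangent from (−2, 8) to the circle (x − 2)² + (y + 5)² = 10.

5√7

The centre is (2, −5) and r = √10. The square of the distance from P to the centre is 16 + 169 = 185.
Power of the point: PT² = |PO|² − r² = 175, so PT = 5√7.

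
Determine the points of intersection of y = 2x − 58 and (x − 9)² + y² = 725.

(16, −26) and (34, 10)

From the line, y = 2x − 58. Substituting:
5x² − 250x + 2720 = 0  ⟹  x² − 50x + 544 = 0
x = 34 or x = 16, giving (34, 10) and (16, −26).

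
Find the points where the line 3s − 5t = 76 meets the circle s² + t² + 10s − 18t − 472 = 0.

(2, −14) and (12, −8)

From the line, t = (−76 + 3s)/5. Substituting:
34s² − 476s + 816 = 0  ⟹  s² − 14s + 24 = 0
s = 12 or s = 2, giving (12, −8) and (2, −14).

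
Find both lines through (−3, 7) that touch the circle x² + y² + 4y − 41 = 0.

x + 2y = 11 and 2x − y = −13

A line y − (7) = m(x − (−3)) is tangent when its distance from (0, −2) is 3√5:
(3m − (−9))² = 45(m² + 1)
2m² − 3m − 2 = 0, so m = −1/2 or m = 2.
With m = −1/2: x + 2y = 11. With m = 2: 2x − y = −13.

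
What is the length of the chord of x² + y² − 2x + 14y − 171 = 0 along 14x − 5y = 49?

2√221

Centre (1, −7), r² = 221. Perpendicular distance d from centre to line = |0| / √221 = 0/√221.
Chord = 2√(r² − d²) = 2·√(221) = 2√221.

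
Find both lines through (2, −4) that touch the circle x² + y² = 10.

3x − y = 10 and x + 3y = −10

Let a tangent through (2, −4) have slope m. Its distance from (0, 0) must equal √10:
[m·(−2) − (4)]² = 10(m² + 1)
3m² − 8m − 3 = 0, so m = 3 or m = −1/3.
With m = 3: 3x − y = 10. With m = −1/3: x + 3y = −10.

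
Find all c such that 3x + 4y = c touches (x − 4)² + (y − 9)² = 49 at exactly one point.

The line touches the circle iff its distance from (4, 9) is 7:
|3·4 + 4·9 − c| / √25 = 7
|c − (48)| = 7·5, so c = 83 or c = 13.

c = 13 or c = 83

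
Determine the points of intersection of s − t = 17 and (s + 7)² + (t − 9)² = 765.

From the line, t = s − 17. Substituting:
2s² − 38s − 40 = 0  ⟹  s² − 19s − 20 = 0
s = 20 or s = −1, giving (20, 3) and (−1, −18).

(−1, −18) and (20, 3)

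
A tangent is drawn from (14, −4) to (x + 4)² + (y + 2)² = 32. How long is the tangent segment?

2√74

The centre is (−4, −2) and r = 4√2. The square of the distance from P to the centre is 324 + 4 = 328.
Power of the point: PT² = |PO|² − r² = 296, so PT = 2√74.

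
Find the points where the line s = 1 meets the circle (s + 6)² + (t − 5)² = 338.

(1, −12) and (1, 22)

The line gives s = 1. Substituting into the circle:
t² − 10t − 264 = 0
t = 22 or t = −12, giving (1, 22) and (1, −12).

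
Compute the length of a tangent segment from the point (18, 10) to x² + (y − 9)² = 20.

√305

Centre (0, 9), r² = 20. |PO|² = (18)² + (1)² = 325.
Power of the point: PT² = |PO|² − r² = 305, so PT = √305.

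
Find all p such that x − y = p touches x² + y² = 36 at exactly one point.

Tangency holds when the distance from the centre (0, 0) to the line equals the radius 6:
|1·0 − 1·0 − p| / √2 = 6
|p| = 6√2.

p = ±6√2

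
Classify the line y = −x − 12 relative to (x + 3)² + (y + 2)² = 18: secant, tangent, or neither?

Substituting the line into the circle gives 2x² + 26x + 91 = 0.
Δ = 676 − 728 = −52.
No real roots: the line does not meet the circle.

neither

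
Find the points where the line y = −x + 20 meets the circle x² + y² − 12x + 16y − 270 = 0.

(9, 11) and (25, −5)

From the line, y = −x + 20. Substituting:
2x² − 68x + 450 = 0  ⟹  x² − 34x + 225 = 0
x = 25 or x = 9, giving (25, −5) and (9, 11).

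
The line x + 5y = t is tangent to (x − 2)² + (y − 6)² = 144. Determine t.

Tangency holds when the distance from the centre (2, 6) to the line equals the radius 12:
|1·2 + 5·6 − t| / √26 = 12
|t − (32)| = 12√26.

t = 32 ± 12√26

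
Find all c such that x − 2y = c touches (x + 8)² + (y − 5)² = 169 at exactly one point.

c = −18 ± 13√5

The line touches the circle iff its distance from (−8, 5) is 13:
|1·(−8) − 2·5 − c| / √5 = 13
|c − (−18)| = 13√5.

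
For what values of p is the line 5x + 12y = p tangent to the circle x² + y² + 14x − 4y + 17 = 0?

p = −89 or p = 67

Tangency holds when the distance from the centre (−7, 2) to the line equals the radius 6:
|5·(−7) + 12·2 − p| / √169 = 6
|p − (−11)| = 6·13, so p = 67 or p = −89.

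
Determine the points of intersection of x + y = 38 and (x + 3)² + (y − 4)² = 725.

Express y = −x + 38 and substitute into the circle:
2x² − 62x + 440 = 0  ⟹  x² − 31x + 220 = 0
x = 20 or x = 11, giving (20, 18) and (11, 27).

(11, 27) and (20, 18)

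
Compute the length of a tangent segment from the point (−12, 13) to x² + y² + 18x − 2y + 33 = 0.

2√26

Centre (−9, 1), r² = 49. |PO|² = (−3)² + (12)² = 153.
By the tangent–radius right angle, tangent length = √(|PO|² − r²) = √104 = 2√26.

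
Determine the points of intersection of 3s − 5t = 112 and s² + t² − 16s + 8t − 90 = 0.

Express t = (−112 + 3s)/5 and substitute into the circle:
34s² − 952s + 5814 = 0  ⟹  s² − 28s + 171 = 0
s = 19 or s = 9, giving (19, −11) and (9, −17).

(9, −17) and (19, −11)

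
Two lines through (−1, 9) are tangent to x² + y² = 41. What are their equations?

4x + 5y = 41 and 5x − 4y = −41

A line y − (9) = m(x − (−1)) is tangent when its distance from (0, 0) is √41:
[m·(1) − (−9)]² = 41(m² + 1)
20m² − 9m − 20 = 0, so m = −4/5 or m = 5/4.
With m = −4/5: 4x + 5y = 41. With m = 5/4: 5x − 4y = −41.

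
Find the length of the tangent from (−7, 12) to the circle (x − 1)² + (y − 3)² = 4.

With centre O = (1, 3), |OP|² = 145 and r² = 4.
Power of the point: PT² = |PO|² − r² = 141, so PT = √141.

√141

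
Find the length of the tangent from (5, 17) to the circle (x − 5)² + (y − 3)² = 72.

Centre (5, 3), r² = 72. |PO|² = (0)² + (14)² = 196.
The tangent meets the radius at right angles, so tangent² = |PO|² − r² = 196 − 72 = 124.

2√31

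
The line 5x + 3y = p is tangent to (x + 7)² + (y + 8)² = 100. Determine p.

p = −59 ± 10√34

For a tangent, require d(centre, line) = r = 10.
|5·(−7) + 3·(−8) − p| / √34 = 10
|p − (−59)| = 10√34.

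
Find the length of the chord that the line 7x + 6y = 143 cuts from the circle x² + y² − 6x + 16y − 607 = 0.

Centre (3, −8), r² = 680. Perpendicular distance d from centre to line = |−170| / √85 = 170/√85.
Half the chord is √(r² − d²) = √(340), so the full chord is 4√85.

4√85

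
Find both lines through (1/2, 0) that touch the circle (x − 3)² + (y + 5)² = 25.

A line y − (0) = m(x − (1/2)) is tangent when its distance from (3, −5) is 5:
[m·(5/2) − (−5)]² = 25(m² + 1)
3m² − 4m = 0, so m = 0 or m = 4/3.
Through (1/2, 0) these give y = 0 and 4x − 3y = 2.

y = 0 and 4x − 3y = 2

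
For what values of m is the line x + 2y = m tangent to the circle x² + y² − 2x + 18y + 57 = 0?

m = −17 ± 5√5

The line touches the circle iff its distance from (1, −9) is 5:
|1·1 + 2·(−9) − m| / √5 = 5
|m − (−17)| = 5√5.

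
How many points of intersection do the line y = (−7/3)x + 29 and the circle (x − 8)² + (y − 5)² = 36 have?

Centre (8, 5), r² = 36. Distance² from centre to line = (−16)²/58 = 128/29.
Since d² < r², the line cuts the circle twice.

2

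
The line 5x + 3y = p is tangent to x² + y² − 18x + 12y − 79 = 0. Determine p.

p = 27 ± 14√34

For a tangent, require d(centre, line) = r = 14.
|5·9 + 3·(−6) − p| / √34 = 14
|p − (27)| = 14√34.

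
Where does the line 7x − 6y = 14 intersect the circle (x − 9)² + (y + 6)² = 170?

(−4, −7) and (8, 7)

From the line, y = (−14 + 7x)/6. Substituting:
85x² − 340x − 2720 = 0  ⟹  x² − 4x − 32 = 0
x = 8 or x = −4, giving (8, 7) and (−4, −7).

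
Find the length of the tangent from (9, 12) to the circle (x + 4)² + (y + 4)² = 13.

With centre O = (−4, −4), |OP|² = 425 and r² = 13.
By the tangent–radius right angle, tangent length = √(|PO|² − r²) = √412 = 2√103.

2√103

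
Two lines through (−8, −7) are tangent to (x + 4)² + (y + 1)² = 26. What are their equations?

A line y − (−7) = m(x − (−8)) is tangent when its distance from (−4, −1) is √26:
[m·(4) − (6)]² = 26(m² + 1)
5m² + 24m − 5 = 0, so m = −5 or m = 1/5.
Through (−8, −7) these give 5x + y = −47 and x − 5y = 27.

5x + y = −47 and x − 5y = 27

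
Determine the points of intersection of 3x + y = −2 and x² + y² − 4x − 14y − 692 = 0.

Substitute y = −3x − 2:
10x² + 50x − 660 = 0  ⟹  x² + 5x − 66 = 0
x = 6 or x = −11, giving (6, −20) and (−11, 31).

(−11, 31) and (6, −20)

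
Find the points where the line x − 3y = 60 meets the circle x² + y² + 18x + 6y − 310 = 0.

(−9, −23) and (3, −19)

From the line, y = (−60 + x)/3. Substituting:
10x² + 60x − 270 = 0  ⟹  x² + 6x − 27 = 0
x = 3 or x = −9, giving (3, −19) and (−9, −23).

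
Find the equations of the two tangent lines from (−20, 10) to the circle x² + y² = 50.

Write the tangent as mx − y + (10 − m·(−20)) = 0 and set its distance from the centre to 5√2:
(20m − (−10))² = 50(m² + 1)
7m² + 8m + 1 = 0, so m = −1/7 or m = −1.
With m = −1/7: x + 7y = 50. With m = −1: x + y = −10.

x + 7y = 50 and x + y = −10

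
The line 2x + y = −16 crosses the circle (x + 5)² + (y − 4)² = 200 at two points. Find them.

(−15, 14) and (−3, −10)

Substitute y = −2x − 16:
5x² + 90x + 225 = 0  ⟹  x² + 18x + 45 = 0
x = −3 or x = −15, giving (−3, −10) and (−15, 14).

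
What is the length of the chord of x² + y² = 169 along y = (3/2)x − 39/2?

Express y = (−39 + 3x)/2 and substitute into the circle:
13x² − 234x + 845 = 0  ⟹  x² − 18x + 65 = 0
x = 13 or x = 5, giving (13, 0) and (5, −12).
|(13, 0) − (5, −12)| = √((8)² + (12)²) = 4√13.

4√13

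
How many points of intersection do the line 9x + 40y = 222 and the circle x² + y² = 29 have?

d² = (9·0 + 40·0 − (222))²/1681 = 49284/1681; r² = 29.
Since d² > r², the line lies outside the circle.

0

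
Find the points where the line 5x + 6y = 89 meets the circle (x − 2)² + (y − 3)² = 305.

(−5, 19) and (19, −1)

Express y = (89 − 5x)/6 and substitute into the circle:
61x² − 854x − 5795 = 0  ⟹  x² − 14x − 95 = 0
x = 19 or x = −5, giving (19, −1) and (−5, 19).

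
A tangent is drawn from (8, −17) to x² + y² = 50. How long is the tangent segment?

Centre (0, 0), r² = 50. |PO|² = (8)² + (−17)² = 353.
Power of the point: PT² = |PO|² − r² = 303, so PT = √303.

√303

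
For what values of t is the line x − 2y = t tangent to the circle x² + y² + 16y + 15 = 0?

t = 16 ± 7√5

For a tangent, require d(centre, line) = r = 7.
|1·0 − 2·(−8) − t| / √5 = 7
|t − (16)| = 7√5.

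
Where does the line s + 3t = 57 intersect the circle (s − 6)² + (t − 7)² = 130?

Substitute t = (57 − s)/3:
10s² − 180s + 450 = 0  ⟹  s² − 18s + 45 = 0
s = 15 or s = 3, giving (15, 14) and (3, 18).

(3, 18) and (15, 14)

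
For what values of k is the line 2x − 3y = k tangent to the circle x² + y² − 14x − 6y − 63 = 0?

k = 5 ± 11√13

The line touches the circle iff its distance from (7, 3) is 11:
|2·7 − 3·3 − k| / √13 = 11
|k − (5)| = 11√13.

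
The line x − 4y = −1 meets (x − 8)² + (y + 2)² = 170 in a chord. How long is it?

The distance from (8, −2) to the line is 17/√17, and r² = 170.
Half the chord is √(r² − d²) = √(153), so the full chord is 6√17.

6√17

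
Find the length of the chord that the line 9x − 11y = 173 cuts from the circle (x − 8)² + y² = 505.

3√202

The distance from (8, 0) to the line is 101/√202, and r² = 505.
Half the chord is √(r² − d²) = √(909/2), so the full chord is 3√202.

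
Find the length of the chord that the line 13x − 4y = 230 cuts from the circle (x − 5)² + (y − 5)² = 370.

From the line, y = (−230 + 13x)/4. Substituting:
185x² − 6660x + 56980 = 0  ⟹  x² − 36x + 308 = 0
x = 22 or x = 14, giving (22, 14) and (14, −12).
|(22, 14) − (14, −12)| = √((8)² + (26)²) = 2√185.

2√185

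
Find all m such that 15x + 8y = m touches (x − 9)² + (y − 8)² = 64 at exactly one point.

For a tangent, require d(centre, line) = r = 8.
|15·9 + 8·8 − m| / √289 = 8
|m − (199)| = 8·17, so m = 335 or m = 63.

m = 63 or m = 335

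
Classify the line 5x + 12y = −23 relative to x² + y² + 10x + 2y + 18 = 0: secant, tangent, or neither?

Substituting the line into the circle gives 169x² + 1550x + 2569 = 0.
Discriminant = (1550)² − 4·169·(2569) = 665856 > 0.
Two real roots: the line is a secant.

secant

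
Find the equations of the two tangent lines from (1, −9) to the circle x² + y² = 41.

A line y − (−9) = m(x − (1)) is tangent when its distance from (0, 0) is √41:
[m·(−1) − (9)]² = 41(m² + 1)
20m² − 9m − 20 = 0, so m = −4/5 or m = 5/4.
Through (1, −9) these give 4x + 5y = −41 and 5x − 4y = 41.

4x + 5y = −41 and 5x − 4y = 41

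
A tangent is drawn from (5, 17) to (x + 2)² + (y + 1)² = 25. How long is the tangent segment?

Centre (−2, −1), r² = 25. |PO|² = (7)² + (18)² = 373.
Power of the point: PT² = |PO|² − r² = 348, so PT = 2√87.

2√87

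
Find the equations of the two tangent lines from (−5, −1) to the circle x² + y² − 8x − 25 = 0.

Let a tangent through (−5, −1) have slope m. Its distance from (4, 0) must equal √41:
[m·(9) − (1)]² = 41(m² + 1)
20m² − 9m − 20 = 0, so m = −4/5 or m = 5/4.
Through (−5, −1) these give 4x + 5y = −25 and 5x − 4y = −21.

4x + 5y = −25 and 5x − 4y = −21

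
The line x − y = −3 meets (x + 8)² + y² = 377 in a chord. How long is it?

Centre (−8, 0), r² = 377. Perpendicular distance d from centre to line = |−5| / √2 = 5/√2.
Half the chord is √(r² − d²) = √(729/2), so the full chord is 27√2.

27√2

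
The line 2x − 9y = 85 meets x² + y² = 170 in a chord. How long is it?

2√85

Express y = (−85 + 2x)/9 and substitute into the circle:
85x² − 340x − 6545 = 0  ⟹  x² − 4x − 77 = 0
x = 11 or x = −7, giving (11, −7) and (−7, −11).
|(11, −7) − (−7, −11)| = √((18)² + (4)²) = 2√85.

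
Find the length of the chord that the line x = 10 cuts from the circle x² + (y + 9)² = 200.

20

Centre (0, −9), r² = 200. Perpendicular distance d from centre to line = |−10| / √1 = 10.
Chord = 2√(r² − d²) = 2·√(100) = 20.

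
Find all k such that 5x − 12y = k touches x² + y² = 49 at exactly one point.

The line touches the circle iff its distance from (0, 0) is 7:
|5·0 − 12·0 − k| / √169 = 7
|k| = 7·13, so k = 91 or k = −91.

k = −91 or k = 91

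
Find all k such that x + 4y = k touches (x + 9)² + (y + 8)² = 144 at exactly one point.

k = −41 ± 12√17

The line touches the circle iff its distance from (−9, −8) is 12:
|1·(−9) + 4·(−8) − k| / √17 = 12
|k − (−41)| = 12√17.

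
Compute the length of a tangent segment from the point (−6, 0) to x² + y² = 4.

The centre is (0, 0) and r = 2. The square of the distance from P to the centre is 36 + 0 = 36.
By the tangent–radius right angle, tangent length = √(|PO|² − r²) = √32 = 4√2.

4√2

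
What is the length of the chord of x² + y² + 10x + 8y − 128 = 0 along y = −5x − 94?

The distance from (−5, −4) to the line is 65/√26, and r² = 169.
Chord = 2√(r² − d²) = 2·√(13/2) = √26.

√26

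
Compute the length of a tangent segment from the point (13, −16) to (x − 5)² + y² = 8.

The centre is (5, 0) and r = 2√2. The square of the distance from P to the centre is 64 + 256 = 320.
The tangent meets the radius at right angles, so tangent² = |PO|² − r² = 320 − 8 = 312.

2√78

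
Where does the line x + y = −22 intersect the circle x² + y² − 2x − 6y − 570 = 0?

From the line, y = −x − 22. Substituting:
2x² + 48x + 46 = 0  ⟹  x² + 24x + 23 = 0
x = −1 or x = −23, giving (−1, −21) and (−23, 1).

(−23, 1) and (−1, −21)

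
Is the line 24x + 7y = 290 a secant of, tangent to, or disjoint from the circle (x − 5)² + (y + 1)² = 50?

disjoint

Centre (5, −1), r² = 50. Distance² from centre to line = (−177)²/625 = 31329/625.
Since d² > r², the line lies outside the circle.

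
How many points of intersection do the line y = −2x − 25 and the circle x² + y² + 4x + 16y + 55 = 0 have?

0

Substituting the line into the circle gives 5x² + 72x + 280 = 0.
Discriminant = (72)² − 4·5·(280) = −416 < 0.
No real roots: the line does not meet the circle.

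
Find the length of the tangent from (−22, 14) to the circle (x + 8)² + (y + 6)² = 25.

The centre is (−8, −6) and r = 5. The square of the distance from P to the centre is 196 + 400 = 596.
The tangent meets the radius at right angles, so tangent² = |PO|² − r² = 596 − 25 = 571.

√571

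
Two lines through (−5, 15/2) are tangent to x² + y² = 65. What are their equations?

Let a tangent through (−5, 15/2) have slope m. Its distance from (0, 0) must equal √65:
[m·(5) − (−15/2)]² = 65(m² + 1)
32m² − 60m + 7 = 0, so m = 1/8 or m = 7/4.
Through (−5, 15/2) these give x − 8y = −65 and 7x − 4y = −65.

x − 8y = −65 and 7x − 4y = −65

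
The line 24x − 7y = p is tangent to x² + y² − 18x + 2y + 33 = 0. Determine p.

The line touches the circle iff its distance from (9, −1) is 7:
|24·9 − 7·(−1) − p| / √625 = 7
|p − (223)| = 7·25, so p = 398 or p = 48.

p = 48 or p = 398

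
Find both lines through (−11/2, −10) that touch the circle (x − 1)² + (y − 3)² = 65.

4x − 7y = 48 and 8x + y = −54

A line y − (−10) = m(x − (−11/2)) is tangent when its distance from (1, 3) is √65:
(13/2m − (13))² = 65(m² + 1)
7m² + 52m − 32 = 0, so m = 4/7 or m = −8.
Through (−11/2, −10) these give 4x − 7y = 48 and 8x + y = −54.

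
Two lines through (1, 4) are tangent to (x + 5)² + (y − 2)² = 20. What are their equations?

Write the tangent as mx − y + (4 − m·(1)) = 0 and set its distance from the centre to 2√5:
[m·(−6) − (−2)]² = 20(m² + 1)
2m² − 3m − 2 = 0, so m = −1/2 or m = 2.
With m = −1/2: x + 2y = 9. With m = 2: 2x − y = −2.

x + 2y = 9 and 2x − y = −2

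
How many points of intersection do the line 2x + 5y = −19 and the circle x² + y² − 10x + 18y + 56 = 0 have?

2

d² = (2·5 + 5·(−9) − (−19))²/29 = 256/29; r² = 50.
Since d² < r², the line cuts the circle twice.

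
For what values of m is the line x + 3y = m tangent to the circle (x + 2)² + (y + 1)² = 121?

m = −5 ± 11√10

For a tangent, require d(centre, line) = r = 11.
|1·(−2) + 3·(−1) − m| / √10 = 11
|m − (−5)| = 11√10.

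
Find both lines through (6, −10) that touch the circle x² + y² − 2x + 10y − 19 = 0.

A line y − (−10) = m(x − (6)) is tangent when its distance from (1, −5) is 3√5:
(−5m − (5))² = 45(m² + 1)
2m² − 5m + 2 = 0, so m = 2 or m = 1/2.
Through (6, −10) these give 2x − y = 22 and x − 2y = 26.

2x − y = 22 and x − 2y = 26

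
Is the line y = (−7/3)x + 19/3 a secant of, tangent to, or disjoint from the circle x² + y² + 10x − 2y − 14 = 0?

Substituting the line into the circle gives 58x² − 134x + 121 = 0.
Δ = 17956 − 28072 = −10116.
No real roots: the line does not meet the circle.

disjoint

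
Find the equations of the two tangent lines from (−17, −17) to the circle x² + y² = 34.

5x − 3y = −34 and 3x − 5y = 34

Let a tangent through (−17, −17) have slope m. Its distance from (0, 0) must equal √34:
(17m − (17))² = 34(m² + 1)
15m² − 34m + 15 = 0, so m = 5/3 or m = 3/5.
Through (−17, −17) these give 5x − 3y = −34 and 3x − 5y = 34.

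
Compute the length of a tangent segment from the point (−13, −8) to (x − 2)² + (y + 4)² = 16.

15

The centre is (2, −4) and r = 4. The square of the distance from P to the centre is 225 + 16 = 241.
The tangent meets the radius at right angles, so tangent² = |PO|² − r² = 241 − 16 = 225.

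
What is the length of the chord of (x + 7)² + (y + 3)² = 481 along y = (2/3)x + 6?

The distance from (−7, −3) to the line is 13/√13, and r² = 481.
Half the chord is √(r² − d²) = √(468), so the full chord is 12√13.

12√13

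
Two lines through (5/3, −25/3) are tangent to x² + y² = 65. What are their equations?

Let a tangent through (5/3, −25/3) have slope m. Its distance from (0, 0) must equal √65:
(−5/3m − (25/3))² = 65(m² + 1)
56m² − 25m − 4 = 0, so m = −1/8 or m = 4/7.
Through (5/3, −25/3) these give x + 8y = −65 and 4x − 7y = 65.

x + 8y = −65 and 4x − 7y = 65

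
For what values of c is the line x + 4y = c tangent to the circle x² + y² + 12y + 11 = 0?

Tangency holds when the distance from the centre (0, −6) to the line equals the radius 5:
|1·0 + 4·(−6) − c| / √17 = 5
|c − (−24)| = 5√17.

c = −24 ± 5√17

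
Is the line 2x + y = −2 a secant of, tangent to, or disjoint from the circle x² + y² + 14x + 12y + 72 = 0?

Substituting the line into the circle gives 5x² − 2x + 52 = 0.
Discriminant = (−2)² − 4·5·(52) = −1036 < 0.
No real roots: the line does not meet the circle.

disjoint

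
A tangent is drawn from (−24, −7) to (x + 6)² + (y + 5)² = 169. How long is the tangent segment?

√159

With centre O = (−6, −5), |OP|² = 328 and r² = 169.
The tangent meets the radius at right angles, so tangent² = |PO|² − r² = 328 − 169 = 159.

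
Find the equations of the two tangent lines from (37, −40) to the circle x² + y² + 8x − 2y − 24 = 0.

Let a tangent through (37, −40) have slope m. Its distance from (−4, 1) must equal √41:
[m·(−41) − (41)]² = 41(m² + 1)
20m² + 41m + 20 = 0, so m = −4/5 or m = −5/4.
With m = −4/5: 4x + 5y = −52. With m = −5/4: 5x + 4y = 25.

4x + 5y = −52 and 5x + 4y = 25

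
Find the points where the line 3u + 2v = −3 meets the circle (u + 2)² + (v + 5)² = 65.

(−3, 3) and (5, −9)

Substitute v = (−3 − 3u)/2:
13u² − 26u − 195 = 0  ⟹  u² − 2u − 15 = 0
u = 5 or u = −3, giving (5, −9) and (−3, 3).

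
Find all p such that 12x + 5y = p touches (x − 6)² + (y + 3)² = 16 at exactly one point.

The line touches the circle iff its distance from (6, −3) is 4:
|12·6 + 5·(−3) − p| / √169 = 4
|p − (57)| = 4·13, so p = 109 or p = 5.

p = 5 or p = 109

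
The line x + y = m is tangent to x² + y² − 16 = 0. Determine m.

The line touches the circle iff its distance from (0, 0) is 4:
|1·0 + 1·0 − m| / √2 = 4
|m| = 4√2.

m = ±4√2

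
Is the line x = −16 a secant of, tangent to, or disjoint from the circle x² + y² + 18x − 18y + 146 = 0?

d² = (1·(−9) + 0·9 − (−16))² = 49; r² = 16.
Since d² > r², the line lies outside the circle.

disjoint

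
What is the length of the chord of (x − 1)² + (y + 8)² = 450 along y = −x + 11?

Centre (1, −8), r² = 450. Perpendicular distance d from centre to line = |−18| / √2 = 18/√2.
Half the chord is √(r² − d²) = √(288), so the full chord is 24√2.

24√2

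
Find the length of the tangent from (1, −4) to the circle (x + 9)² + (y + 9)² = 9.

2√29

The centre is (−9, −9) and r = 3. The square of the distance from P to the centre is 100 + 25 = 125.
Power of the point: PT² = |PO|² − r² = 116, so PT = 2√29.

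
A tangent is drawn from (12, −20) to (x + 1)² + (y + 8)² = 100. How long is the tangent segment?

The centre is (−1, −8) and r = 10. The square of the distance from P to the centre is 169 + 144 = 313.
Power of the point: PT² = |PO|² − r² = 213, so PT = √213.

√213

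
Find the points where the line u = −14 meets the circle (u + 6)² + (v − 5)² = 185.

(−14, −6) and (−14, 16)

The line gives u = −14. Substituting into the circle:
v² − 10v − 96 = 0
v = 16 or v = −6, giving (−14, 16) and (−14, −6).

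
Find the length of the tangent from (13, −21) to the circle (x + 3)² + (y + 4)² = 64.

With centre O = (−3, −4), |OP|² = 545 and r² = 64.
Power of the point: PT² = |PO|² − r² = 481, so PT = √481.

√481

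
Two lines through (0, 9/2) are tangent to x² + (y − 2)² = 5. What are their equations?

Write the tangent as mx − y + (9/2 − m·(0)) = 0 and set its distance from the centre to √5:
[m·(0) − (−5/2)]² = 5(m² + 1)
4m² − 1 = 0, so m = −1/2 or m = 1/2.
With m = −1/2: x + 2y = 9. With m = 1/2: x − 2y = −9.

x + 2y = 9 and x − 2y = −9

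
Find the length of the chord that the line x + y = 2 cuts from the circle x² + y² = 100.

Express y = −x + 2 and substitute into the circle:
2x² − 4x − 96 = 0  ⟹  x² − 2x − 48 = 0
x = 8 or x = −6, giving (8, −6) and (−6, 8).
|(8, −6) − (−6, 8)| = √((14)² + (−14)²) = 14√2.

14√2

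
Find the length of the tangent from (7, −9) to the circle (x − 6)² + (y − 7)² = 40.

With centre O = (6, 7), |OP|² = 257 and r² = 40.
The tangent meets the radius at right angles, so tangent² = |PO|² − r² = 257 − 40 = 217.

√217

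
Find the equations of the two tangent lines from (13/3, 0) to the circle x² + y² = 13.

A line y − (0) = m(x − (13/3)) is tangent when its distance from (0, 0) is √13:
(−13/3m − (0))² = 13(m² + 1)
4m² − 9 = 0, so m = −3/2 or m = 3/2.
With m = −3/2: 3x + 2y = 13. With m = 3/2: 3x − 2y = 13.

3x + 2y = 13 and 3x − 2y = 13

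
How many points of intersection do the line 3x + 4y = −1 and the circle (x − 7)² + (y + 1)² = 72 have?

Substituting the line into the circle gives 25x² − 242x − 359 = 0.
Discriminant = (−242)² − 4·25·(−359) = 94464 > 0.
Two real roots: the line is a secant.

2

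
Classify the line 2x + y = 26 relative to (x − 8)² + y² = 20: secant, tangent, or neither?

d² = (2·8 + 1·0 − (26))²/5 = 20; r² = 20.
Since d² = r², the line is tangent.

tangent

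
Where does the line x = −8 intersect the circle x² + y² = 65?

(−8, −1) and (−8, 1)

The line gives x = −8. Substituting into the circle:
y² − 1 = 0
y = 1 or y = −1, giving (−8, 1) and (−8, −1).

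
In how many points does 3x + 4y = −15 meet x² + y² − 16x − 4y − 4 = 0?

d² = (3·8 + 4·2 − (−15))²/25 = 2209/25; r² = 72.
Since d² > r², the line lies outside the circle.

0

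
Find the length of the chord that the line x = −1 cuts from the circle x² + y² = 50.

14

The distance from (0, 0) to the line is 1, and r² = 50.
Half the chord is √(r² − d²) = √(49), so the full chord is 14.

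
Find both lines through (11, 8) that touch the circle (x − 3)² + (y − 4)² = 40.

Write the tangent as mx − y + (8 − m·(11)) = 0 and set its distance from the centre to 2√10:
(−8m − (−4))² = 40(m² + 1)
3m² − 8m − 3 = 0, so m = −1/3 or m = 3.
With m = −1/3: x + 3y = 35. With m = 3: 3x − y = 25.

x + 3y = 35 and 3x − y = 25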